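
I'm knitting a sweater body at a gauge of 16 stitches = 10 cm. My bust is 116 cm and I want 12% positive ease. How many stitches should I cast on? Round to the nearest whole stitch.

Finished = 116 × 1.12 = 129.92 cm.
16 / 10 = 1.6 sts per cm.
129.92 × 1.6 = 207.87 sts.
→ 208 sts.

208 stitches.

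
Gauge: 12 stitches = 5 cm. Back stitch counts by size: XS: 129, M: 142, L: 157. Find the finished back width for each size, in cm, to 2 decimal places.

XS 53.75 cm; M 59.17 cm; L 65.42 cm.

12/5 = 2.4 sts per cm.
XS: 129 / 2.4 = 53.750 → 53.75 cm.
M: 142 / 2.4 = 59.167 → 59.17 cm.
L: 157 / 2.4 = 65.417 → 65.42 cm.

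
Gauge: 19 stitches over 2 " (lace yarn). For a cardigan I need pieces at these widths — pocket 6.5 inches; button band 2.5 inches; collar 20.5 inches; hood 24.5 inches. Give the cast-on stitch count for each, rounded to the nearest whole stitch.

Rate = 19/2 = 9.5 sts per in.
pocket: 6.5 × 9.5 = 61.75 → 62.
button band: 2.5 × 9.5 = 23.75 → 24.
collar: 20.5 × 9.5 = 194.75 → 195.
hood: 24.5 × 9.5 = 232.75 → 233.

pocket 62; button band 24; collar 195; hood 233.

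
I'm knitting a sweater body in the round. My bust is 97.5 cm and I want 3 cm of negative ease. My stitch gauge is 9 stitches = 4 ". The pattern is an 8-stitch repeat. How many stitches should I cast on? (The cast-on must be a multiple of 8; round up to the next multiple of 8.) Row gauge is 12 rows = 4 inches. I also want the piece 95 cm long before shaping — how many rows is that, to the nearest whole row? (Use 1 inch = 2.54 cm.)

Finished = 97.5 − 3 = 94.5 cm.
94.5 cm × 1/2.54 = 37.20 inches.
9/4 = 2.25 sts per in; 37.20 × 2.25 = 83.71 sts.
Next multiple of 8 → 88.
95 cm = 37.40 inches; × 3 = 112.20 → 112 rows.

Cast on 88 stitches; work 112 rows.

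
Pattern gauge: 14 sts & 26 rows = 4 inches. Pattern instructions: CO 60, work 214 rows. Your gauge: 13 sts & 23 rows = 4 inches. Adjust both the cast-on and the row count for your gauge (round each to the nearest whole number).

Cast on 56 stitches; work 189 rows.

Stitches: 60 × 13/14 = 55.71 → 56.
Rows: 214 × 23/26 = 189.31 → 189.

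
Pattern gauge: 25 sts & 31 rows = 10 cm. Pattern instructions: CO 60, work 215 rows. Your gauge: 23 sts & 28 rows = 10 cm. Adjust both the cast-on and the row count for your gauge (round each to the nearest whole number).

Stitches: 60 × 23/25 = 55.20 → 55.
Rows: 215 × 28/31 = 194.19 → 194.

Cast on 55 stitches; work 194 rows.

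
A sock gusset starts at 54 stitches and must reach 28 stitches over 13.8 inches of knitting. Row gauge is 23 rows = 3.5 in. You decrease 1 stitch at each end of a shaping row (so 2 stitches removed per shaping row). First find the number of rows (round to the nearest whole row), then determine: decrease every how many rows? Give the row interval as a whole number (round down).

Decrease every 7th row.

Rows = 13.8 × 6.571 = 90.7 → 91 rows.
Stitches to remove: 26 → 13 shaping rows (at 2 st each).
91 / 13 = 7.00 → every 7 rows.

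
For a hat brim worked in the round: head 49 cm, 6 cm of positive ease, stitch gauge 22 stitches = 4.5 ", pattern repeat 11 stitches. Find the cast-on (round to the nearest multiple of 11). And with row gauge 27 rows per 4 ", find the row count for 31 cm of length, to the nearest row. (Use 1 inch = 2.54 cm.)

Cast on 110 stitches; work 82 rows.

Finished = 49 + 6 = 55 cm.
55 cm × 1/2.54 = 21.65 inches.
22/4.5 = 4.889 sts per in; 21.65 × 4.889 = 105.86 sts.
Nearest multiple of 11 → 110.
31 cm = 12.20 inches; × 6.75 = 82.38 → 82 rows.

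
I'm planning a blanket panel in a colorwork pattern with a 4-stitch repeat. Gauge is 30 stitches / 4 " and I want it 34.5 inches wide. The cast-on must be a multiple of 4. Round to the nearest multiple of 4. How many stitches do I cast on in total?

CO 260 sts.

30 / 4 = 7.5 sts per inch.
34.5 × 7.5 = 258.75 sts.
Nearest multiple of 4: 260.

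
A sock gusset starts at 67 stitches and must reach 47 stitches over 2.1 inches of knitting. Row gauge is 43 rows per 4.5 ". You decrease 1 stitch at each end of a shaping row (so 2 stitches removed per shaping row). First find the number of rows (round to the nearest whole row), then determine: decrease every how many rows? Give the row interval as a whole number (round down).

Decrease every 2nd row.

Rows = 2.1 × 9.556 = 20.1 → 20 rows.
Stitches to remove: 20 → 10 shaping rows (at 2 st each).
20 / 10 = 2.00 → every 2 rows.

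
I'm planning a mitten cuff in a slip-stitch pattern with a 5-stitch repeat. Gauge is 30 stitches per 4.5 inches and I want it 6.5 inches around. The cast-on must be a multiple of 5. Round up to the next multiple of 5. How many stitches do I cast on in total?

30 / 4.5 = 6.667 sts per inch.
6.5 × 6.667 = 43.33 sts.
Next multiple of 5: 45.

CO 45 sts.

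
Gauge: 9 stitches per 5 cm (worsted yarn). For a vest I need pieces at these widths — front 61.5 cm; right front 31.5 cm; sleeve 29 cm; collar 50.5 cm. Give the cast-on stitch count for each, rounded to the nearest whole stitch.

front 111; right front 57; sleeve 52; collar 91.

Rate = 9/5 = 1.8 sts per cm.
front: 61.5 × 1.8 = 110.70 → 111.
right front: 31.5 × 1.8 = 56.70 → 57.
sleeve: 29 × 1.8 = 52.20 → 52.
collar: 50.5 × 1.8 = 90.90 → 91.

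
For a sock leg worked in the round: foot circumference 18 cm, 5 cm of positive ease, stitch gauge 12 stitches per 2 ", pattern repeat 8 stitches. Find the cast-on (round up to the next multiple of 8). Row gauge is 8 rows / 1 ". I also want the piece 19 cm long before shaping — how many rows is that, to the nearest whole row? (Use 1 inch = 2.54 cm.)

Finished = 18 + 5 = 23 cm.
23 cm × 1/2.54 = 9.06 inches.
12/2 = 6 sts per in; 9.06 × 6 = 54.33 sts.
Next multiple of 8 → 56.
19 cm = 7.48 inches; × 8 = 59.84 → 60 rows.

Cast on 56 stitches; work 60 rows.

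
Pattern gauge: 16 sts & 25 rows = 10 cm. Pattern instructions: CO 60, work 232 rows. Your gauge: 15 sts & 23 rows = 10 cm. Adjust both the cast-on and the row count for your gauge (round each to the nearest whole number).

Stitches: 60 × 15/16 = 56.25 → 56.
Rows: 232 × 23/25 = 213.44 → 213.

Cast on 56 stitches; work 213 rows.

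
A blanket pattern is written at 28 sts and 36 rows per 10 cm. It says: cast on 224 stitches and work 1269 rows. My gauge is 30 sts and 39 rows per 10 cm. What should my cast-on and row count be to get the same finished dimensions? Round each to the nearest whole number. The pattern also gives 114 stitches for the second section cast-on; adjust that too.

Cast on 240 stitches; work 1375 rows; second section cast-on 122 stitches.

Stitches: 224 × 30/28 = 240.00 → 240.
Rows: 1269 × 39/36 = 1374.75 → 1375.
second section cast-on: 114 × 30/28 = 122.14 → 122.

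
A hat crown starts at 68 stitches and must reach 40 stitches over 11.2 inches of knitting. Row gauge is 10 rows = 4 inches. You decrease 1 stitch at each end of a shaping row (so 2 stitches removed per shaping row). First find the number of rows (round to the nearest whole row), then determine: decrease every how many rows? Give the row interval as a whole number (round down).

Decrease every 2nd row.

Rows = 11.2 × 2.5 = 28.0 → 28 rows.
Stitches to remove: 28 → 14 shaping rows (at 2 st each).
28 / 14 = 2.00 → every 2 rows.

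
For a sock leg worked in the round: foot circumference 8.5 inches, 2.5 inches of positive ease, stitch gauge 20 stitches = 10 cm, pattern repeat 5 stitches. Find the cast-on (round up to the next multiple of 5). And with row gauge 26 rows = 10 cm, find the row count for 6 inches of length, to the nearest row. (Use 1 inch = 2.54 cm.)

Finished = 8.5 + 2.5 = 11 inches.
11 inches × 2.54 = 27.94 cm.
20/10 = 2 sts per cm; 27.94 × 2 = 55.88 sts.
Next multiple of 5 → 60.
6 inches = 15.24 cm; × 2.6 = 39.62 → 40 rows.

Cast on 60 stitches; work 40 rows.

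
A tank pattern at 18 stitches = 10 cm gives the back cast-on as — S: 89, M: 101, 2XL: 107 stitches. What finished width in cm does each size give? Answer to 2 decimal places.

S 49.44 cm; M 56.11 cm; 2XL 59.44 cm.

18/10 = 1.8 sts per cm.
S: 89 / 1.8 = 49.444 → 49.44 cm.
M: 101 / 1.8 = 56.111 → 56.11 cm.
2XL: 107 / 1.8 = 59.444 → 59.44 cm.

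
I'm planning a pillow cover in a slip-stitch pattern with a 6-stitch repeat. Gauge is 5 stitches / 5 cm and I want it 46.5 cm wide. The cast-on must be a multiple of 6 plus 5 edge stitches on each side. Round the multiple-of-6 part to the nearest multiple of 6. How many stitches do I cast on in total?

5 / 5 = 1 sts per cm.
46.5 × 1 = 46.50 sts.
Less 10 edge sts → 36.50 for the repeat.
Nearest multiple of 6: 36.
Add back 10 edge sts → 46.

46 stitches.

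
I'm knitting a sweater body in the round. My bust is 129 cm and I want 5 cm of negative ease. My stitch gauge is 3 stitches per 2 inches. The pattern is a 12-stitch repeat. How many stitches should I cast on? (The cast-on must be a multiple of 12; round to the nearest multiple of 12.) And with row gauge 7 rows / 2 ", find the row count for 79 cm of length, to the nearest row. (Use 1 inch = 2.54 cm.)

Finished = 129 − 5 = 124 cm.
124 cm × 1/2.54 = 48.82 inches.
3/2 = 1.5 sts per in; 48.82 × 1.5 = 73.23 sts.
Nearest multiple of 12 → 72.
79 cm = 31.10 inches; × 3.5 = 108.86 → 109 rows.

Cast on 72 stitches; work 109 rows.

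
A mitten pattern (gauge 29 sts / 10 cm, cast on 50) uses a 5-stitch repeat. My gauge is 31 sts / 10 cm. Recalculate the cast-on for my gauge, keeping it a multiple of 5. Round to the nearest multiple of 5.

55 stitches.

50 × 31 / 29 = 53.45.
Nearest multiple of 5: 55.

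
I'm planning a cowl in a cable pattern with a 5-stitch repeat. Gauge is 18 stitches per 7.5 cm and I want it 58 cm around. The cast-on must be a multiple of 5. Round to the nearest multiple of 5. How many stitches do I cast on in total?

CO 140 sts.

18 / 7.5 = 2.4 sts per cm.
58 × 2.4 = 139.20 sts.
Nearest multiple of 5: 140.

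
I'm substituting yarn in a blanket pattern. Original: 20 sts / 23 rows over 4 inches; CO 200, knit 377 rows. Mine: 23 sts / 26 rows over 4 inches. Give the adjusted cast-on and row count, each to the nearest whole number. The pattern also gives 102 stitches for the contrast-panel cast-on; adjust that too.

Cast on 230 stitches; work 426 rows; contrast-panel cast-on 117 stitches.

Stitches: 200 × 23/20 = 230.00 → 230.
Rows: 377 × 26/23 = 426.17 → 426.
contrast-panel cast-on: 102 × 23/20 = 117.30 → 117.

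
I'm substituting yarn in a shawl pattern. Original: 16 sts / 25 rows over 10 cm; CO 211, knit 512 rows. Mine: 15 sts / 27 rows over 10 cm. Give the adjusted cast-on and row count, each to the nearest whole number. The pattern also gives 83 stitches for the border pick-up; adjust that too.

Cast on 198 stitches; work 553 rows; border pick-up 78 stitches.

Stitches: 211 × 15/16 = 197.81 → 198.
Rows: 512 × 27/25 = 552.96 → 553.
border pick-up: 83 × 15/16 = 77.81 → 78.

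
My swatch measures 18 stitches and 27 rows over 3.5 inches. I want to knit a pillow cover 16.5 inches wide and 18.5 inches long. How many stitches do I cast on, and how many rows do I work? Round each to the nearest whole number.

Stitch gauge = 18/3.5 = 5.143 sts/in; 16.5 × 5.143 = 84.86 → 85 sts.
Row gauge = 27/3.5 = 7.714 rows/in; 18.5 × 7.714 = 142.71 → 143 rows.

Cast on 85 stitches and work 143 rows.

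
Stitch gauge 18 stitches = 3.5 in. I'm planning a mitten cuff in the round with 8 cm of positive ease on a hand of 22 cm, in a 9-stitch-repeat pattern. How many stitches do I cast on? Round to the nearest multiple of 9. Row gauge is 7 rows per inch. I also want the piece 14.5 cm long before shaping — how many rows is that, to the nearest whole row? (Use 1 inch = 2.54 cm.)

Finished = 22 + 8 = 30 cm.
30 cm × 1/2.54 = 11.81 inches.
18/3.5 = 5.143 sts per in; 11.81 × 5.143 = 60.74 sts.
Nearest multiple of 9 → 63.
14.5 cm = 5.71 inches; × 7 = 39.96 → 40 rows.

Cast on 63 stitches; work 40 rows.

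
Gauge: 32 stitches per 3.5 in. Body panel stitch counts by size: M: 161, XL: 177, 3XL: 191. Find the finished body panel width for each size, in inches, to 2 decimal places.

32/3.5 = 9.143 sts per in.
M: 161 / 9.143 = 17.609 → 17.61 in.
XL: 177 / 9.143 = 19.359 → 19.36 in.
3XL: 191 / 9.143 = 20.891 → 20.89 in.

M 17.61 inches; XL 19.36 inches; 3XL 20.89 inches.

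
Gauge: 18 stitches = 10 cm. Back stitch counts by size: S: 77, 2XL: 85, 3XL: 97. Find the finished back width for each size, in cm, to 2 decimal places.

S 42.78 cm; 2XL 47.22 cm; 3XL 53.89 cm.

18/10 = 1.8 sts per cm.
S: 77 / 1.8 = 42.778 → 42.78 cm.
2XL: 85 / 1.8 = 47.222 → 47.22 cm.
3XL: 97 / 1.8 = 53.889 → 53.89 cm.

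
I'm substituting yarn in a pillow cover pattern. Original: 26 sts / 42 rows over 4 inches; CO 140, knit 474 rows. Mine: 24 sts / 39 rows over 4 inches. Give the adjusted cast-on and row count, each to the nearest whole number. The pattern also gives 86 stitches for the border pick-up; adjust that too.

Stitches: 140 × 24/26 = 129.23 → 129.
Rows: 474 × 39/42 = 440.14 → 440.
border pick-up: 86 × 24/26 = 79.38 → 79.

Cast on 129 stitches; work 440 rows; border pick-up 79 stitches.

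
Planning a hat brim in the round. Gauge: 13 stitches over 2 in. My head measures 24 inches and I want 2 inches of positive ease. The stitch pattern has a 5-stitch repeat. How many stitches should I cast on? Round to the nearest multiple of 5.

170 stitches.

Finished = 24 + 2 = 26 inches.
13 / 2 = 6.5 sts/in.
26 × 6.5 = 169.00 sts.
Nearest multiple of 5: 170.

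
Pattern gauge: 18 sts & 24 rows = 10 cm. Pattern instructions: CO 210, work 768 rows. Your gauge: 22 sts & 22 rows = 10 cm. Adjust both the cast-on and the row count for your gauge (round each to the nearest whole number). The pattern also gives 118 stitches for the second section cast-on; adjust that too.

Stitches: 210 × 22/18 = 256.67 → 257.
Rows: 768 × 22/24 = 704.00 → 704.
second section cast-on: 118 × 22/18 = 144.22 → 144.

Cast on 257 stitches; work 704 rows; second section cast-on 144 stitches.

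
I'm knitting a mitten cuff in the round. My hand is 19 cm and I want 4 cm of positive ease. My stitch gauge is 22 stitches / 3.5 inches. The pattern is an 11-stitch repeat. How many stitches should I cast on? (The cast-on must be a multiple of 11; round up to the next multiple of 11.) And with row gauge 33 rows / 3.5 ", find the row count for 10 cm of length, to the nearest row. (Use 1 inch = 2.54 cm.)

Finished = 19 + 4 = 23 cm.
23 cm × 1/2.54 = 9.06 inches.
22/3.5 = 6.286 sts per in; 9.06 × 6.286 = 56.92 sts.
Next multiple of 11 → 66.
10 cm = 3.94 inches; × 9.429 = 37.12 → 37 rows.

Cast on 66 stitches; work 37 rows.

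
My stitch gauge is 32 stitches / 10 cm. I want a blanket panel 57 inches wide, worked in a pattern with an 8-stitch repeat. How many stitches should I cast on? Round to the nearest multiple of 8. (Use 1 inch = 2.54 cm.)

57 in = 57 × 2.54 = 144.78 cm.
32 / 10 = 3.2 sts/cm.
144.78 × 3.2 = 463.30 sts.
→ 464.

CO 464 sts.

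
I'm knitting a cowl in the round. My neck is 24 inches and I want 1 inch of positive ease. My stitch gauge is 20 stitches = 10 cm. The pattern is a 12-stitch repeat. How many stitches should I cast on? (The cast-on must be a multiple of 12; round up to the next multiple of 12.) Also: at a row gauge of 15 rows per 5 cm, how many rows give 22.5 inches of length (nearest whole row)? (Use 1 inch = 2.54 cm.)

Cast on 132 stitches; work 171 rows.

Finished = 24 + 1 = 25 inches.
25 inches × 2.54 = 63.50 cm.
20/10 = 2 sts per cm; 63.50 × 2 = 127.00 sts.
Next multiple of 12 → 132.
22.5 inches = 57.15 cm; × 3 = 171.45 → 171 rows.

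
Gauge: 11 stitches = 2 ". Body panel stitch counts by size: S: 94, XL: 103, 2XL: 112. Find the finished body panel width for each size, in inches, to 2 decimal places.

S 17.09 inches; XL 18.73 inches; 2XL 20.36 inches.

11/2 = 5.5 sts per in.
S: 94 / 5.5 = 17.091 → 17.09 in.
XL: 103 / 5.5 = 18.727 → 18.73 in.
2XL: 112 / 5.5 = 20.364 → 20.36 in.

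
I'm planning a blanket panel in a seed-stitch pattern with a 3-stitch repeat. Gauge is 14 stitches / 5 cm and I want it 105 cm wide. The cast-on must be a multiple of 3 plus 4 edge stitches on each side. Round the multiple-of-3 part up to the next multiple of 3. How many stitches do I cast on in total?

14 / 5 = 2.8 sts per cm.
105 × 2.8 = 294.00 sts.
Less 8 edge sts → 286.00 for the repeat.
Next multiple of 3: 288.
Add back 8 edge sts → 296.

296 stitches.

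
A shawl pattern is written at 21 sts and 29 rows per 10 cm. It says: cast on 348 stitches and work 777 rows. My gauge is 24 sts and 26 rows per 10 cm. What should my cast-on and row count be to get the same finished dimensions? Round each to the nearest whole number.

Cast on 398 stitches; work 697 rows.

Stitches: 348 × 24/21 = 397.71 → 398.
Rows: 777 × 26/29 = 696.62 → 697.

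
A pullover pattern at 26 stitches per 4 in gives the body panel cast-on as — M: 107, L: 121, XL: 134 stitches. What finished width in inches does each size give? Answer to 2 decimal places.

26/4 = 6.5 sts per in.
M: 107 / 6.5 = 16.462 → 16.46 in.
L: 121 / 6.5 = 18.615 → 18.62 in.
XL: 134 / 6.5 = 20.615 → 20.62 in.

M 16.46 inches; L 18.62 inches; XL 20.62 inches.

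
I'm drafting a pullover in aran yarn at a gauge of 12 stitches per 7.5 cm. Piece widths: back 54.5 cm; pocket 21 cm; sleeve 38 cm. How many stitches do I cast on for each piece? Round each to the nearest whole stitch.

Rate = 12/7.5 = 1.6 sts per cm.
back: 54.5 × 1.6 = 87.20 → 87.
pocket: 21 × 1.6 = 33.60 → 34.
sleeve: 38 × 1.6 = 60.80 → 61.

back 87; pocket 34; sleeve 61.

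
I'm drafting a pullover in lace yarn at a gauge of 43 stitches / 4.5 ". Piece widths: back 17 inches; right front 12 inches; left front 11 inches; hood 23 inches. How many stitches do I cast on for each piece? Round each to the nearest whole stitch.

back 162; right front 115; left front 105; hood 220.

Rate = 43/4.5 = 9.556 sts per in.
back: 17 × 9.556 = 162.44 → 162.
right front: 12 × 9.556 = 114.67 → 115.
left front: 11 × 9.556 = 105.11 → 105.
hood: 23 × 9.556 = 219.78 → 220.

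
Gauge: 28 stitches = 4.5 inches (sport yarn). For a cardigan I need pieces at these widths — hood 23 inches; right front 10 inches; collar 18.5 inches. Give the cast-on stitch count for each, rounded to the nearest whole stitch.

hood 143; right front 62; collar 115.

Rate = 28/4.5 = 6.222 sts per in.
hood: 23 × 6.222 = 143.11 → 143.
right front: 10 × 6.222 = 62.22 → 62.
collar: 18.5 × 6.222 = 115.11 → 115.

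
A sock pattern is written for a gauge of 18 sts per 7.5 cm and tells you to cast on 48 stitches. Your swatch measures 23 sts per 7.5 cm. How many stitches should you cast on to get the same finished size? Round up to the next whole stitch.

Scale factor = 23 / 18 = 1.278.
48 × 23 / 18 = 61.33 sts.
→ 62 sts.

Cast on 62 stitches.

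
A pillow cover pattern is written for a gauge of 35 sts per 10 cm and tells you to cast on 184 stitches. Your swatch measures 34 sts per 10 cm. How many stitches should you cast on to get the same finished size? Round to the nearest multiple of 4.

Scale factor = 34 / 35 = 0.971.
184 × 34 / 35 = 178.74 sts.
→ 180 sts.

Cast on 180 stitches.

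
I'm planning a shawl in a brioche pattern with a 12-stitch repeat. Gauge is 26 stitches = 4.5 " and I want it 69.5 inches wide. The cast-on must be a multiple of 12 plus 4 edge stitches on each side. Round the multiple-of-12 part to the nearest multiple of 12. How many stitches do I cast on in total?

26 / 4.5 = 5.778 sts per inch.
69.5 × 5.778 = 401.56 sts.
Less 8 edge sts → 393.56 for the repeat.
Nearest multiple of 12: 396.
Add back 8 edge sts → 404.

CO 404 sts.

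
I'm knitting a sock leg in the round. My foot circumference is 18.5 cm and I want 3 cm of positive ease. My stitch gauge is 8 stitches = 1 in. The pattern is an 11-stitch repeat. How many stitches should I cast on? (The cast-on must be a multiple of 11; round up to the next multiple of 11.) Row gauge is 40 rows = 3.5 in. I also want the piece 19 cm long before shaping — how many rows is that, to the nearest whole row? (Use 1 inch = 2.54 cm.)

Finished = 18.5 + 3 = 21.5 cm.
21.5 cm × 1/2.54 = 8.46 inches.
8/1 = 8 sts per in; 8.46 × 8 = 67.72 sts.
Next multiple of 11 → 77.
19 cm = 7.48 inches; × 11.429 = 85.49 → 85 rows.

Cast on 77 stitches; work 85 rows.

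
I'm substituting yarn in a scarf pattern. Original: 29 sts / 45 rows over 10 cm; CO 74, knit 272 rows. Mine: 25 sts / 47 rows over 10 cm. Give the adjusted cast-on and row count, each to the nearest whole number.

Cast on 64 stitches; work 284 rows.

Stitches: 74 × 25/29 = 63.79 → 64.
Rows: 272 × 47/45 = 284.09 → 284.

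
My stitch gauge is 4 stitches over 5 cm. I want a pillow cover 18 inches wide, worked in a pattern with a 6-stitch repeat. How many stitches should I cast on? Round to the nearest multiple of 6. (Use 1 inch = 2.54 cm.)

18 in = 18 × 2.54 = 45.72 cm.
4 / 5 = 0.8 sts/cm.
45.72 × 0.8 = 36.58 sts.
→ 36.

CO 36 sts.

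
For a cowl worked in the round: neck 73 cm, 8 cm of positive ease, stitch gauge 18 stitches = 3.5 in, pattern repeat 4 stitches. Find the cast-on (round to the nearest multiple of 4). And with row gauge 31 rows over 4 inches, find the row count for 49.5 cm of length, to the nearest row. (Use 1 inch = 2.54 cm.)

Cast on 164 stitches; work 151 rows.

Finished = 73 + 8 = 81 cm.
81 cm × 1/2.54 = 31.89 inches.
18/3.5 = 5.143 sts per in; 31.89 × 5.143 = 164.00 sts.
Nearest multiple of 4 → 164.
49.5 cm = 19.49 inches; × 7.75 = 151.03 → 151 rows.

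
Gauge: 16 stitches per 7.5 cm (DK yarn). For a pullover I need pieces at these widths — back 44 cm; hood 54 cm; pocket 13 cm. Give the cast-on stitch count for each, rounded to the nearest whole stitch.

Rate = 16/7.5 = 2.133 sts per cm.
back: 44 × 2.133 = 93.87 → 94.
hood: 54 × 2.133 = 115.20 → 115.
pocket: 13 × 2.133 = 27.73 → 28.

back 94; hood 115; pocket 28.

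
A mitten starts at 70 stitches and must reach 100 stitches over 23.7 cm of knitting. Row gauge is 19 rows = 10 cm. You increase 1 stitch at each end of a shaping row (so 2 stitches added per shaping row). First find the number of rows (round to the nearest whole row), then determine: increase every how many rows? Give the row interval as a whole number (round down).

Increase every 3rd row.

Rows = 23.7 × 1.9 = 45.0 → 45 rows.
Stitches to add: 30 → 15 shaping rows (at 2 st each).
45 / 15 = 3.00 → every 3 rows.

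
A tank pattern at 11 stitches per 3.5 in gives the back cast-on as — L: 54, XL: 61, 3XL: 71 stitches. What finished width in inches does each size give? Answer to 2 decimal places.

L 17.18 inches; XL 19.41 inches; 3XL 22.59 inches.

11/3.5 = 3.143 sts per in.
L: 54 / 3.143 = 17.182 → 17.18 in.
XL: 61 / 3.143 = 19.409 → 19.41 in.
3XL: 71 / 3.143 = 22.591 → 22.59 in.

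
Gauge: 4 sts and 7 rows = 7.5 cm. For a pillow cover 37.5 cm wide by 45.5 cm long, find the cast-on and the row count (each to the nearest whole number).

Stitch gauge = 4/7.5 = 0.533 sts/cm; 37.5 × 0.533 = 20.00 → 20 sts.
Row gauge = 7/7.5 = 0.933 rows/cm; 45.5 × 0.933 = 42.47 → 42 rows.

Cast on 20 stitches and work 42 rows.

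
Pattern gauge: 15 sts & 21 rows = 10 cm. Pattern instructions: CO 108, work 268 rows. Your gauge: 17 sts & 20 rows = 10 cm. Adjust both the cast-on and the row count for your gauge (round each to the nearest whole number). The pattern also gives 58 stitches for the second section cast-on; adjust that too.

Stitches: 108 × 17/15 = 122.40 → 122.
Rows: 268 × 20/21 = 255.24 → 255.
second section cast-on: 58 × 17/15 = 65.73 → 66.

Cast on 122 stitches; work 255 rows; second section cast-on 66 stitches.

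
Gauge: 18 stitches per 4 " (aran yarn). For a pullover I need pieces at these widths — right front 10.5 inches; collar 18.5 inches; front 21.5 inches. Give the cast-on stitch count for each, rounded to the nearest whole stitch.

right front 47; collar 83; front 97.

Rate = 18/4 = 4.5 sts per in.
right front: 10.5 × 4.5 = 47.25 → 47.
collar: 18.5 × 4.5 = 83.25 → 83.
front: 21.5 × 4.5 = 96.75 → 97.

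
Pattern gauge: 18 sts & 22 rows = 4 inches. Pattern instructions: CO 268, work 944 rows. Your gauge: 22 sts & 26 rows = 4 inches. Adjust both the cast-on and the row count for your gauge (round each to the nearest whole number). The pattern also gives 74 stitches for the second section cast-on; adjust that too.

Stitches: 268 × 22/18 = 327.56 → 328.
Rows: 944 × 26/22 = 1115.64 → 1116.
second section cast-on: 74 × 22/18 = 90.44 → 90.

Cast on 328 stitches; work 1116 rows; second section cast-on 90 stitches.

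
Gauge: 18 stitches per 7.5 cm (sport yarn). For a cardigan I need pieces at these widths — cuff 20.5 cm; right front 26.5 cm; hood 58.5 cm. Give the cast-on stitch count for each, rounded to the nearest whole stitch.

Rate = 18/7.5 = 2.4 sts per cm.
cuff: 20.5 × 2.4 = 49.20 → 49.
right front: 26.5 × 2.4 = 63.60 → 64.
hood: 58.5 × 2.4 = 140.40 → 140.

cuff 49; right front 64; hood 140.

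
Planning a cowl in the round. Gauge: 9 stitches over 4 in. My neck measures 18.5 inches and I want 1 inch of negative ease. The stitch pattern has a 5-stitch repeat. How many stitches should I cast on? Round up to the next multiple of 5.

Cast on 40 stitches.

Finished = 18.5 − 1 = 17.5 inches.
9 / 4 = 2.25 sts/in.
17.5 × 2.25 = 39.38 sts.
Next multiple of 5: 40.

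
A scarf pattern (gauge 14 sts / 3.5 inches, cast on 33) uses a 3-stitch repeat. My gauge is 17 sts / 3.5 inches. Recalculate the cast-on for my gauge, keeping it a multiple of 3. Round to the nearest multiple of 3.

33 × 17 / 14 = 40.07.
Nearest multiple of 3: 39.

Cast on 39 stitches.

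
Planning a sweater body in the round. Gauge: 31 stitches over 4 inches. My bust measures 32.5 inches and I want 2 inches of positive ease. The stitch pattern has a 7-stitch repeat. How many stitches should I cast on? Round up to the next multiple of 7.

Finished = 32.5 + 2 = 34.5 inches.
31 / 4 = 7.75 sts/in.
34.5 × 7.75 = 267.38 sts.
Next multiple of 7: 273.

Cast on 273 stitches.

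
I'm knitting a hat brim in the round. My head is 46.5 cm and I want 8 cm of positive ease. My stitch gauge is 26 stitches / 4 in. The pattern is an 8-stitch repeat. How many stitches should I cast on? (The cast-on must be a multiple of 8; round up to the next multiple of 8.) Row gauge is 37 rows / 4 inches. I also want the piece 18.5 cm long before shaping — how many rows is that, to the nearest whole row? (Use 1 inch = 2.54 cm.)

Cast on 144 stitches; work 67 rows.

Finished = 46.5 + 8 = 54.5 cm.
54.5 cm × 1/2.54 = 21.46 inches.
26/4 = 6.5 sts per in; 21.46 × 6.5 = 139.47 sts.
Next multiple of 8 → 144.
18.5 cm = 7.28 inches; × 9.25 = 67.37 → 67 rows.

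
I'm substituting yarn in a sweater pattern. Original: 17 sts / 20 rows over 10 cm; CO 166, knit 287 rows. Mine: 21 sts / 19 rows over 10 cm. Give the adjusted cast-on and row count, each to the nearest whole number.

Cast on 205 stitches; work 273 rows.

Stitches: 166 × 21/17 = 205.06 → 205.
Rows: 287 × 19/20 = 272.65 → 273.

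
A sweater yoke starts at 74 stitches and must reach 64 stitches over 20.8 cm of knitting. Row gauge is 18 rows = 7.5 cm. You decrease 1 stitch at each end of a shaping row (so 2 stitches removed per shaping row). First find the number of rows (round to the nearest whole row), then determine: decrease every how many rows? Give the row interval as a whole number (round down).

Decrease every 10th row.

Rows = 20.8 × 2.4 = 49.9 → 50 rows.
Stitches to remove: 10 → 5 shaping rows (at 2 st each).
50 / 5 = 10.00 → every 10 rows.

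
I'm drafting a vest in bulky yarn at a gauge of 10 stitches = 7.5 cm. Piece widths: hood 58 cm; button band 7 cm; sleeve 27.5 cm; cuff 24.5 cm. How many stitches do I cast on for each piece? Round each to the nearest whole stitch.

hood 77; button band 9; sleeve 37; cuff 33.

Rate = 10/7.5 = 1.333 sts per cm.
hood: 58 × 1.333 = 77.33 → 77.
button band: 7 × 1.333 = 9.33 → 9.
sleeve: 27.5 × 1.333 = 36.67 → 37.
cuff: 24.5 × 1.333 = 32.67 → 33.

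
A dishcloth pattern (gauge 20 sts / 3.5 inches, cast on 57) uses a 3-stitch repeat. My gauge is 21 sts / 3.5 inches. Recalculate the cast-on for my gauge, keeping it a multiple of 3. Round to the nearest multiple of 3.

60 stitches.

57 × 21 / 20 = 59.85.
Nearest multiple of 3: 60.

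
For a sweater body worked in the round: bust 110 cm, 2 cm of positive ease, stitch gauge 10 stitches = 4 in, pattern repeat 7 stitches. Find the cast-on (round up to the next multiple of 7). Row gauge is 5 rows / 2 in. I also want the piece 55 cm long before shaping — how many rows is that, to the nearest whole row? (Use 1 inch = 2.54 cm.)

Finished = 110 + 2 = 112 cm.
112 cm × 1/2.54 = 44.09 inches.
10/4 = 2.5 sts per in; 44.09 × 2.5 = 110.24 sts.
Next multiple of 7 → 112.
55 cm = 21.65 inches; × 2.5 = 54.13 → 54 rows.

Cast on 112 stitches; work 54 rows.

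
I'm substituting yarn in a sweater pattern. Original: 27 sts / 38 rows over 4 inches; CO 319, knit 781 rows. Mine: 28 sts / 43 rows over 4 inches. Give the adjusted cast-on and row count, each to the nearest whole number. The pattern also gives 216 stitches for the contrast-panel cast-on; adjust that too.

Cast on 331 stitches; work 884 rows; contrast-panel cast-on 224 stitches.

Stitches: 319 × 28/27 = 330.81 → 331.
Rows: 781 × 43/38 = 883.76 → 884.
contrast-panel cast-on: 216 × 28/27 = 224.00 → 224.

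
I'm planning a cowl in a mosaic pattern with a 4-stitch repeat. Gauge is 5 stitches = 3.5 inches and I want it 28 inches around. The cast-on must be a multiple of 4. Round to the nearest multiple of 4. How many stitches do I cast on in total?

5 / 3.5 = 1.429 sts per inch.
28 × 1.429 = 40.00 sts.
Nearest multiple of 4: 40.

Cast on 40 stitches.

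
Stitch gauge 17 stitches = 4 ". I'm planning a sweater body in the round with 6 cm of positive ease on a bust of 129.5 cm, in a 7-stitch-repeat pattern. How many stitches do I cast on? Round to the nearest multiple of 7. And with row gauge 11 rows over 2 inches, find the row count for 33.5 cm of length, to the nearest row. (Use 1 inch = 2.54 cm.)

Cast on 224 stitches; work 73 rows.

Finished = 129.5 + 6 = 135.5 cm.
135.5 cm × 1/2.54 = 53.35 inches.
17/4 = 4.25 sts per in; 53.35 × 4.25 = 226.72 sts.
Nearest multiple of 7 → 224.
33.5 cm = 13.19 inches; × 5.5 = 72.54 → 73 rows.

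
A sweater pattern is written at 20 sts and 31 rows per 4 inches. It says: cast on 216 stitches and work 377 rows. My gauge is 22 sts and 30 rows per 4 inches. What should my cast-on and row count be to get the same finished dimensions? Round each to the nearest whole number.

Stitches: 216 × 22/20 = 237.60 → 238.
Rows: 377 × 30/31 = 364.84 → 365.

Cast on 238 stitches; work 365 rows.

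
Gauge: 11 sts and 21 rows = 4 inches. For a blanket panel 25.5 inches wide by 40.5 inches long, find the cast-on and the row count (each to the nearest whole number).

Stitch gauge = 11/4 = 2.75 sts/in; 25.5 × 2.75 = 70.12 → 70 sts.
Row gauge = 21/4 = 5.25 rows/in; 40.5 × 5.25 = 212.62 → 213 rows.

Cast on 70 stitches and work 213 rows.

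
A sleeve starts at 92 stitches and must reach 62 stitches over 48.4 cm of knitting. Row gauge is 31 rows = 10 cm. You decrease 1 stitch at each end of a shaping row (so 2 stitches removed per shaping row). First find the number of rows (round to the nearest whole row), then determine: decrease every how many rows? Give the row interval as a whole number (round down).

Rows = 48.4 × 3.1 = 150.0 → 150 rows.
Stitches to remove: 30 → 15 shaping rows (at 2 st each).
150 / 15 = 10.00 → every 10 rows.

Decrease every 10th row.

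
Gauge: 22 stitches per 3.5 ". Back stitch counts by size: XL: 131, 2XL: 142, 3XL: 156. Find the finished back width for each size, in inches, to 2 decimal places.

22/3.5 = 6.286 sts per in.
XL: 131 / 6.286 = 20.841 → 20.84 in.
2XL: 142 / 6.286 = 22.591 → 22.59 in.
3XL: 156 / 6.286 = 24.818 → 24.82 in.

XL 20.84 inches; 2XL 22.59 inches; 3XL 24.82 inches.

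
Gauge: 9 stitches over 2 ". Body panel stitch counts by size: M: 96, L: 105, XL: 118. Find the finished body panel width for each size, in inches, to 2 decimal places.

9/2 = 4.5 sts per in.
M: 96 / 4.5 = 21.333 → 21.33 in.
L: 105 / 4.5 = 23.333 → 23.33 in.
XL: 118 / 4.5 = 26.222 → 26.22 in.

M 21.33 inches; L 23.33 inches; XL 26.22 inches.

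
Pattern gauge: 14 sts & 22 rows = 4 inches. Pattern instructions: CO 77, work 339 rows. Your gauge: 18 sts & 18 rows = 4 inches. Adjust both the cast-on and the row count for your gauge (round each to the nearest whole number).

Cast on 99 stitches; work 277 rows.

Stitches: 77 × 18/14 = 99.00 → 99.
Rows: 339 × 18/22 = 277.36 → 277.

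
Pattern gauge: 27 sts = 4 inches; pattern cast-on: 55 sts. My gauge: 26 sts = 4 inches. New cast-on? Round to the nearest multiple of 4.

52 stitches.

Scale factor = 26 / 27 = 0.963.
55 × 26 / 27 = 52.96 sts.
→ 52 sts.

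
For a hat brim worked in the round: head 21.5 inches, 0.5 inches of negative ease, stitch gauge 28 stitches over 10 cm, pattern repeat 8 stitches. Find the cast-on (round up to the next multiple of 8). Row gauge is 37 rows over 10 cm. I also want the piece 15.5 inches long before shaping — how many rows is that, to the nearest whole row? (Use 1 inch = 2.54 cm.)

Finished = 21.5 − 0.5 = 21 inches.
21 inches × 2.54 = 53.34 cm.
28/10 = 2.8 sts per cm; 53.34 × 2.8 = 149.35 sts.
Next multiple of 8 → 152.
15.5 inches = 39.37 cm; × 3.7 = 145.67 → 146 rows.

Cast on 152 stitches; work 146 rows.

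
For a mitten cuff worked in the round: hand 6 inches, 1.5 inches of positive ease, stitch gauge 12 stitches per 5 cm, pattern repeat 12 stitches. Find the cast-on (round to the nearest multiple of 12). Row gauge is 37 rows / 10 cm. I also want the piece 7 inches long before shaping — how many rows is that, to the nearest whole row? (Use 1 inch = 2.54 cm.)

Cast on 48 stitches; work 66 rows.

Finished = 6 + 1.5 = 7.5 inches.
7.5 inches × 2.54 = 19.05 cm.
12/5 = 2.4 sts per cm; 19.05 × 2.4 = 45.72 sts.
Nearest multiple of 12 → 48.
7 inches = 17.78 cm; × 3.7 = 65.79 → 66 rows.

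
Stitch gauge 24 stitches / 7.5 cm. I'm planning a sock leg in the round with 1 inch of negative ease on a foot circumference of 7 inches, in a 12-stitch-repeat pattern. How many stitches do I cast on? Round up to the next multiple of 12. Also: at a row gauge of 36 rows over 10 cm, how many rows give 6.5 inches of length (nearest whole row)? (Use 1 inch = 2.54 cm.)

Finished = 7 − 1 = 6 inches.
6 inches × 2.54 = 15.24 cm.
24/7.5 = 3.2 sts per cm; 15.24 × 3.2 = 48.77 sts.
Next multiple of 12 → 60.
6.5 inches = 16.51 cm; × 3.6 = 59.44 → 59 rows.

Cast on 60 stitches; work 59 rows.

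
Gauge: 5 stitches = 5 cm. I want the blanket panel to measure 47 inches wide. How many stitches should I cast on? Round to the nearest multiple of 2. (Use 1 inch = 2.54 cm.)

47 in = 119.38 cm.
5 stitches / 5 cm = 1 stitches per cm.
119.38 × 1 = 119.38 stitches.
Round to nearest multiple of 2 → 120.

120 stitches.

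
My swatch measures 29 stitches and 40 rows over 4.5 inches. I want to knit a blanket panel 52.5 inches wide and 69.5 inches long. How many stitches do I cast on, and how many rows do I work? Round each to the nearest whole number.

Stitch gauge = 29/4.5 = 6.444 sts/in; 52.5 × 6.444 = 338.33 → 338 sts.
Row gauge = 40/4.5 = 8.889 rows/in; 69.5 × 8.889 = 617.78 → 618 rows.

Cast on 338 stitches and work 618 rows.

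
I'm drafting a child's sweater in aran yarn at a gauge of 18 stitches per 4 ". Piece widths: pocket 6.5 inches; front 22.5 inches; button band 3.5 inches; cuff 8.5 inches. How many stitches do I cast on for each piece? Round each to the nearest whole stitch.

Rate = 18/4 = 4.5 sts per in.
pocket: 6.5 × 4.5 = 29.25 → 29.
front: 22.5 × 4.5 = 101.25 → 101.
button band: 3.5 × 4.5 = 15.75 → 16.
cuff: 8.5 × 4.5 = 38.25 → 38.

pocket 29; front 101; button band 16; cuff 38.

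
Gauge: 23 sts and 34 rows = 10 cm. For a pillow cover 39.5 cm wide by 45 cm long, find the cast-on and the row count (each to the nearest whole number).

Cast on 91 stitches and work 153 rows.

Stitch gauge = 23/10 = 2.3 sts/cm; 39.5 × 2.3 = 90.85 → 91 sts.
Row gauge = 34/10 = 3.4 rows/cm; 45 × 3.4 = 153.00 → 153 rows.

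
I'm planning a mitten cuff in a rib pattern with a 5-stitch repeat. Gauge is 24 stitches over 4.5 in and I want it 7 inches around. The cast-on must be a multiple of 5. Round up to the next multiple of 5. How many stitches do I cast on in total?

24 / 4.5 = 5.333 sts per inch.
7 × 5.333 = 37.33 sts.
Next multiple of 5: 40.

40 stitches.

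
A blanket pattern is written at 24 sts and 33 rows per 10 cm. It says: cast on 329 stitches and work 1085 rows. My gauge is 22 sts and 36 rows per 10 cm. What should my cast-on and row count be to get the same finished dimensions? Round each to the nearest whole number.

Cast on 302 stitches; work 1184 rows.

Stitches: 329 × 22/24 = 301.58 → 302.
Rows: 1085 × 36/33 = 1183.64 → 1184.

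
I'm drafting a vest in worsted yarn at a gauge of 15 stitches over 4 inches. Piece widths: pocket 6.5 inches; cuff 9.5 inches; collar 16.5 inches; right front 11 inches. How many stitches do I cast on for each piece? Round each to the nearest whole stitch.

Rate = 15/4 = 3.75 sts per in.
pocket: 6.5 × 3.75 = 24.38 → 24.
cuff: 9.5 × 3.75 = 35.62 → 36.
collar: 16.5 × 3.75 = 61.88 → 62.
right front: 11 × 3.75 = 41.25 → 41.

pocket 24; cuff 36; collar 62; right front 41.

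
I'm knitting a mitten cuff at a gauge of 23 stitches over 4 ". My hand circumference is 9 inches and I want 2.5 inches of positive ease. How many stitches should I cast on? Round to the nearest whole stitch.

CO 66 sts.

Finished = 9 + 2.5 = 11.5 in.
23 / 4 = 5.75 sts per inch.
11.50 × 5.75 = 66.12 sts.
→ 66 sts.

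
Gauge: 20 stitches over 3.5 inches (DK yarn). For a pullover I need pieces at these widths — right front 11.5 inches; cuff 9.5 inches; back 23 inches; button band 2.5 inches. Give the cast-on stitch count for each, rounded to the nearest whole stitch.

right front 66; cuff 54; back 131; button band 14.

Rate = 20/3.5 = 5.714 sts per in.
right front: 11.5 × 5.714 = 65.71 → 66.
cuff: 9.5 × 5.714 = 54.29 → 54.
back: 23 × 5.714 = 131.43 → 131.
button band: 2.5 × 5.714 = 14.29 → 14.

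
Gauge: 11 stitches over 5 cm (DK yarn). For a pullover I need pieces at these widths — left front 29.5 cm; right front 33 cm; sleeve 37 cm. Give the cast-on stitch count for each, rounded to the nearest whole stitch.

left front 65; right front 73; sleeve 81.

Rate = 11/5 = 2.2 sts per cm.
left front: 29.5 × 2.2 = 64.90 → 65.
right front: 33 × 2.2 = 72.60 → 73.
sleeve: 37 × 2.2 = 81.40 → 81.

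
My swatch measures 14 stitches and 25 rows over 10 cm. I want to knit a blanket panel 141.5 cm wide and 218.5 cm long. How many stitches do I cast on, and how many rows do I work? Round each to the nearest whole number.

Stitch gauge = 14/10 = 1.4 sts/cm; 141.5 × 1.4 = 198.10 → 198 sts.
Row gauge = 25/10 = 2.5 rows/cm; 218.5 × 2.5 = 546.25 → 546 rows.

Cast on 198 stitches and work 546 rows.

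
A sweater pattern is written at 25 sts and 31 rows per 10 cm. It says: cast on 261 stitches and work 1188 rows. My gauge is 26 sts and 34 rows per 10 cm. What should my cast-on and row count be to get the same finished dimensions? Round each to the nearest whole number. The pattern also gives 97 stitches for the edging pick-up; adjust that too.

Stitches: 261 × 26/25 = 271.44 → 271.
Rows: 1188 × 34/31 = 1302.97 → 1303.
edging pick-up: 97 × 26/25 = 100.88 → 101.

Cast on 271 stitches; work 1303 rows; edging pick-up 101 stitches.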